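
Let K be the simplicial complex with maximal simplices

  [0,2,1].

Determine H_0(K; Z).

Take the total order 0 < 1 < 2 on the vertex set. Then K (dimension 2) consists of the simplices:

  0-simplices (3): [0], [1], [2]
  1-simplices (3): [0,1], [0,2], [1,2]
  2-simplices (1): [0,1,2]

Hence C_0 ≅ Z^3, C_1 ≅ Z^3, C_2 ≅ Z^1.

The boundary map ∂_1: C_1 → C_0 is given by ∂[p,q] = [q] − [p]. For instance
  ∂[1,2] = [2] − [1].
The 3×3 boundary matrix has rank 2 and Smith normal form diag(1,1).

The boundary map ∂_2: C_2 → C_1 sends each 2-simplex [p,q,r] to [q,r] − [p,r] + [p,q]. For instance
  ∂[0,1,2] = [1,2] − [0,2] + [0,1].
As a 3×1 matrix over Z this has rank 1, with invariant factors (1).

Now H_k = ker ∂_k / im ∂_{k+1}, so:

  H_0: rank C_0 − rank ∂_1 = 3 − 2 = 1, and the invariant factors of ∂_1 are all 1, so H_0 = Z.

H_0 = Z.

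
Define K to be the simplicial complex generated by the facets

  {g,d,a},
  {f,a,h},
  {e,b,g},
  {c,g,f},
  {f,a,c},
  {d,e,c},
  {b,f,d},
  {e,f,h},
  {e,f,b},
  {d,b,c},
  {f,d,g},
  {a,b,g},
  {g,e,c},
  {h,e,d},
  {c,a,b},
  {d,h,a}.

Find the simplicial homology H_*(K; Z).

Take the total order a < b < c < d < e < f < g < h on the vertex set. Then K (dimension 2) consists of the simplices:

  0-simplices (8): a, b, c, d, e, f, g, h
  1-simplices (24): ab, ac, ad, af, ag, ah, bc, bd, be, bf, bg, cd, ce, cf, cg, de, df, dg, dh, ef, eg, eh, fg, fh
  2-simplices (16): abc, abg, acf, adg, adh, afh, bcd, bdf, bef, beg, cde, ceg, cfg, deh, dfg, efh

so the chain groups are C_0 ≅ Z^8, C_1 ≅ Z^24, C_2 ≅ Z^16.

∂_1: C_1 → C_0 sends each edge [p,q] (with p < q) to q − p.
The resulting 8×24 matrix has rank 7, and its Smith normal form has invariant factors (1,1,1,1,1,1,1).

Boundary ∂_2: C_2 → C_1 sends each 2-simplex [p,q,r] to [q,r] − [p,r] + [p,q]. For instance
  ∂bef = ef − bf + be,
  ∂dfg = fg − dg + df.
The resulting 24×16 matrix has rank 15, and its Smith normal form has invariant factors (1,1,1,1,1,1,1,1,1,1,1,1,1,1,1).

Now H_k = ker ∂_k / im ∂_{k+1}, so:

  H_0: rank C_0 − rank ∂_1 = 8 − 7 = 1, and the invariant factors of ∂_1 are all 1, so H_0 = Z.
  H_1: rank ker ∂_1 − rank ∂_2 = (24 − 7) − 15 = 2, and the invariant factors of ∂_2 are all 1, so H_1 = Z^2.
  H_2: rank ker ∂_2 − rank ∂_3 = (16 − 15) − 0 = 1, and there is no ∂_3, so H_2 = Z.

As a check, the Euler characteristic is 8 − 24 + 16 = 0, which agrees with 1 − 2 + 1 = 0.

H_0 = Z,  H_1 = Z^2,  H_2 = Z.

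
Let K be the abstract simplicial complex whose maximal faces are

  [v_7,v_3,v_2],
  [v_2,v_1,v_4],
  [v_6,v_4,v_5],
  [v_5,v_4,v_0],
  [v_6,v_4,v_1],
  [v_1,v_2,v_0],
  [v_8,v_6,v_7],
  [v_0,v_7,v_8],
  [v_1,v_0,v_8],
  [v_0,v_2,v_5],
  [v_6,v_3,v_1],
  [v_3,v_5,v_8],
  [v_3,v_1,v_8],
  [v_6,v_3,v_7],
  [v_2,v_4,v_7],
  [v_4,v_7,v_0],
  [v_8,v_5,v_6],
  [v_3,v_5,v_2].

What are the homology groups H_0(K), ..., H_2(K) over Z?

We work with the vertex ordering v_0 < v_1 < v_2 < v_3 < v_4 < v_5 < v_6 < v_7 < v_8. The simplices of K, each written with vertices in increasing order, are:

  0-simplices (9): [v_0], [v_1], [v_2], [v_3], [v_4], [v_5], [v_6], [v_7], [v_8]
  1-simplices (27): (27 of them)
  2-simplices (18): (18 of them)

Hence C_0 ≅ Z^9, C_1 ≅ Z^27, C_2 ≅ Z^18.

∂_1: C_1 → C_0 maps an edge to its endpoints' difference, ∂[p,q] = q − p. For instance
  ∂[v_4,v_6] = [v_6] − [v_4].
This gives a 9×27 integer matrix of rank 8; reducing to Smith normal form yields diagonal entries (1,1,1,1,1,1,1,1).

The boundary map ∂_2: C_2 → C_1 sends each 2-simplex [p,q,r] to [q,r] − [p,r] + [p,q]. For instance
  ∂[v_2,v_3,v_7] = [v_3,v_7] − [v_2,v_7] + [v_2,v_3],
  ∂[v_1,v_3,v_6] = [v_3,v_6] − [v_1,v_6] + [v_1,v_3].
This gives a 27×18 integer matrix of rank 18; reducing to Smith normal form yields diagonal entries (1,1,1,1,1,1,1,1,1,1,1,1,1,1,1,1,1,2).

Computing H_k = (kernel of ∂_k) / (image of ∂_{k+1}):

  H_0: rank C_0 − rank ∂_1 = 9 − 8 = 1, and the invariant factors of ∂_1 are all 1, so H_0 = Z.
  H_1: rank ker ∂_1 − rank ∂_2 = (27 − 8) − 18 = 1, and ∂_2 has invariant factor 2 > 1, so H_1 = Z ⊕ Z/2.
  H_2: rank ker ∂_2 − rank ∂_3 = (18 − 18) − 0 = 0, and there is no ∂_3, so H_2 = 0.

(K is a triangulation of the Klein bottle.)

H_0 = Z,  H_1 = Z ⊕ Z/2,  H_2 = 0.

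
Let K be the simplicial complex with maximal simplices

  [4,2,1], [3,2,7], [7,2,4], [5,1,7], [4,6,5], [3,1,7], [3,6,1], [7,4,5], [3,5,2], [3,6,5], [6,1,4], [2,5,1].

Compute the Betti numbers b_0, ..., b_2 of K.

b_0 = 1, b_1 = 0, b_2 = 0.

K has 7 vertices, 18 edges, 12 triangles.
rank ∂_0 = 0, rank ∂_1 = 6 ⇒ b_0 = 7 − 0 − 6 = 1; all invariant factors of ∂_1 are 1 so no torsion. So H_0 ≅ Z.
rank ∂_1 = 6, rank ∂_2 = 12 ⇒ b_1 = 18 − 6 − 12 = 0; ∂_2 has invariant factor(s) [2] giving torsion. So H_1 ≅ Z/2.
rank ∂_2 = 12, rank ∂_3 = 0 ⇒ b_2 = 12 − 12 − 0 = 0. So H_2 ≅ 0.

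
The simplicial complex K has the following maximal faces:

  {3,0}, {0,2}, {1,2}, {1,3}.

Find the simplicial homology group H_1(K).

H_1 = Z.

Take the total order 0 < 1 < 2 < 3 on the vertex set. Then K (dimension 1) consists of the simplices:

  0-simplices (4): [0], [1], [2], [3]
  1-simplices (4): [0,2], [0,3], [1,2], [1,3]

so the chain groups are C_0 ≅ Z^4, C_1 ≅ Z^4.

∂_1: C_1 → C_0 sends each edge [p,q] (with p < q) to q − p. For instance
  ∂[1,2] = [2] − [1].
This gives a 4×4 integer matrix of rank 3; reducing to Smith normal form yields diagonal entries (1,1,1).

Reading off H_k = ker ∂_k / im ∂_{k+1}:

  H_1: rank ker ∂_1 − rank ∂_2 = (4 − 3) − 0 = 1, and there is no ∂_2, so H_1 = Z.

(K is a triangulation of the circle S^1.)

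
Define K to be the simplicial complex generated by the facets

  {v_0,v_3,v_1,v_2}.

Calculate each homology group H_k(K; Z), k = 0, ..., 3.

Take the total order v_0 < v_1 < v_2 < v_3 on the vertex set. Then K (dimension 3) consists of the simplices:

  0-simplices (4): [v_0], [v_1], [v_2], [v_3]
  1-simplices (6): [v_0,v_1], [v_0,v_2], [v_0,v_3], [v_1,v_2], [v_1,v_3], [v_2,v_3]
  2-simplices (4): [v_0,v_1,v_2], [v_0,v_1,v_3], [v_0,v_2,v_3], [v_1,v_2,v_3]
  3-simplices (1): [v_0,v_1,v_2,v_3]

Hence C_0 ≅ Z^4, C_1 ≅ Z^6, C_2 ≅ Z^4, C_3 ≅ Z^1.

Boundary ∂_1: C_1 → C_0 is given by ∂[p,q] = [q] − [p].
This gives a 4×6 integer matrix of rank 3; reducing to Smith normal form yields diagonal entries (1,1,1).

The boundary map ∂_2: C_2 → C_1 acts by ∂[p,q,r] = [q,r] − [p,r] + [p,q]. For instance
  ∂[v_0,v_1,v_2] = [v_1,v_2] − [v_0,v_2] + [v_0,v_1],
  ∂[v_0,v_1,v_3] = [v_1,v_3] − [v_0,v_3] + [v_0,v_1].
The resulting 6×4 matrix has rank 3, and its Smith normal form has invariant factors (1,1,1).

Boundary ∂_3: C_3 → C_2 sends each 3-simplex σ to the alternating sum Σ_i (−1)^i (σ with its i-th vertex removed). For instance
  ∂[v_0,v_1,v_2,v_3] = [v_1,v_2,v_3] − [v_0,v_2,v_3] + [v_0,v_1,v_3] − [v_0,v_1,v_2].
This gives a 4×1 integer matrix of rank 1; reducing to Smith normal form yields diagonal entries (1).

Now H_k = ker ∂_k / im ∂_{k+1}, so:

  H_0: rank C_0 − rank ∂_1 = 4 − 3 = 1, and the invariant factors of ∂_1 are all 1, so H_0 = Z.
  H_1: rank ker ∂_1 − rank ∂_2 = (6 − 3) − 3 = 0, and the invariant factors of ∂_2 are all 1, so H_1 = 0.
  H_2: rank ker ∂_2 − rank ∂_3 = (4 − 3) − 1 = 0, and the invariant factors of ∂_3 are all 1, so H_2 = 0.
  H_3: rank ker ∂_3 − rank ∂_4 = (1 − 1) − 0 = 0, and there is no ∂_4, so H_3 = 0.

H_0 = Z,  H_1 = 0,  H_2 = 0,  H_3 = 0.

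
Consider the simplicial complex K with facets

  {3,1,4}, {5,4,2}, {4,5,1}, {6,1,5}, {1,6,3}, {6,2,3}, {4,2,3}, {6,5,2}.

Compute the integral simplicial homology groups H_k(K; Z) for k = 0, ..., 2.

H_0 ≅ Z,  H_1 = 0,  H_2 ≅ Z.

We work with the vertex ordering 1 < 2 < 3 < 4 < 5 < 6. The simplices of K, each written with vertices in increasing order, are:

  0-simplices (6): [1], [2], [3], [4], [5], [6]
  1-simplices (12): [1,3], [1,4], [1,5], [1,6], [2,3], [2,4], [2,5], [2,6], [3,4], [3,6], [4,5], [5,6]
  2-simplices (8): [1,3,4], [1,3,6], [1,4,5], [1,5,6], [2,3,4], [2,3,6], [2,4,5], [2,5,6]

Hence C_0 ≅ Z^6, C_1 ≅ Z^12, C_2 ≅ Z^8.

∂_1: C_1 → C_0 is given by ∂[p,q] = [q] − [p].
The 6×12 boundary matrix has rank 5 and Smith normal form diag(1,1,1,1,1).

The boundary map ∂_2: C_2 → C_1 sends each 2-simplex [p,q,r] to [q,r] − [p,r] + [p,q]. For instance
  ∂[2,3,6] = [3,6] − [2,6] + [2,3],
  ∂[1,3,6] = [3,6] − [1,6] + [1,3].
The resulting 12×8 matrix has rank 7, and its Smith normal form has invariant factors (1,1,1,1,1,1,1).

From H_k ≅ ker(∂_k) / im(∂_{k+1}) we obtain:

  H_0: rank C_0 − rank ∂_1 = 6 − 5 = 1, and the invariant factors of ∂_1 are all 1, so H_0 = Z.
  H_1: rank ker ∂_1 − rank ∂_2 = (12 − 5) − 7 = 0, and the invariant factors of ∂_2 are all 1, so H_1 = 0.
  H_2: rank ker ∂_2 − rank ∂_3 = (8 − 7) − 0 = 1, and there is no ∂_3, so H_2 = Z.

(K is a triangulation of the 2-sphere S^2.)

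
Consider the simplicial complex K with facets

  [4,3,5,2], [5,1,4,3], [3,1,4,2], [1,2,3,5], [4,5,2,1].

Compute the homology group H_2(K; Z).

Fix the vertex order 1 < 2 < 3 < 4 < 5 and write every simplex with vertices in increasing order. Then dim K = 3 and the simplices of K are:

  0-simplices (5): [1], [2], [3], [4], [5]
  1-simplices (10): [1,2], [1,3], [1,4], [1,5], [2,3], [2,4], [2,5], [3,4], [3,5], [4,5]
  2-simplices (10): [1,2,3], [1,2,4], [1,2,5], [1,3,4], [1,3,5], [1,4,5], [2,3,4], [2,3,5], [2,4,5], [3,4,5]
  3-simplices (5): [1,2,3,4], [1,2,3,5], [1,2,4,5], [1,3,4,5], [2,3,4,5]

Hence C_0 ≅ Z^5, C_1 ≅ Z^10, C_2 ≅ Z^10, C_3 ≅ Z^5.

∂_1: C_1 → C_0 sends each edge [p,q] (with p < q) to q − p.
The 5×10 boundary matrix has rank 4 and Smith normal form diag(1,1,1,1).

The boundary map ∂_2: C_2 → C_1 acts by ∂[p,q,r] = [q,r] − [p,r] + [p,q]. For instance
  ∂[1,2,3] = [2,3] − [1,3] + [1,2],
  ∂[3,4,5] = [4,5] − [3,5] + [3,4].
The 10×10 boundary matrix has rank 6 and Smith normal form diag(1,1,1,1,1,1).

Boundary ∂_3: C_3 → C_2 sends each 3-simplex σ to the alternating sum Σ_i (−1)^i (σ with its i-th vertex removed). For instance
  ∂[2,3,4,5] = [3,4,5] − [2,4,5] + [2,3,5] − [2,3,4],
  ∂[1,3,4,5] = [3,4,5] − [1,4,5] + [1,3,5] − [1,3,4].
This gives a 10×5 integer matrix of rank 4; reducing to Smith normal form yields diagonal entries (1,1,1,1).

Now H_k = ker ∂_k / im ∂_{k+1}, so:

  H_2: rank ker ∂_2 − rank ∂_3 = (10 − 6) − 4 = 0, and the invariant factors of ∂_3 are all 1, so H_2 = 0.

H_2 = 0.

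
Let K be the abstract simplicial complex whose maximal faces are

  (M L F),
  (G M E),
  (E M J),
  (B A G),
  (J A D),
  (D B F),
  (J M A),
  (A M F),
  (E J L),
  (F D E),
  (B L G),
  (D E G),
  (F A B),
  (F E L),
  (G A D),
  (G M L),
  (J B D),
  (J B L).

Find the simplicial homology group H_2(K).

We work with the vertex ordering A < B < D < E < F < G < J < L < M. The simplices of K, each written with vertices in increasing order, are:

  0-simplices (9): A, B, D, E, F, G, J, L, M
  1-simplices (27): AB, AD, AF, AG, AJ, AM, BD, BF, BG, BJ, BL, DE, DF, DG, DJ, EF, EG, EJ, EL, EM, FL, FM, GL, GM, JL, JM, LM
  2-simplices (18): ABF, ABG, ADG, ADJ, AFM, AJM, BDF, BDJ, BGL, BJL, DEF, DEG, EFL, EGM, EJL, EJM, FLM, GLM

Hence C_0 ≅ Z^9, C_1 ≅ Z^27, C_2 ≅ Z^18.

The boundary map ∂_1: C_1 → C_0 maps an edge to its endpoints' difference, ∂[p,q] = q − p.
The resulting 9×27 matrix has rank 8, and its Smith normal form has invariant factors (1,1,1,1,1,1,1,1).

Boundary ∂_2: C_2 → C_1 sends each 2-simplex [p,q,r] to [q,r] − [p,r] + [p,q]. For instance
  ∂BDF = DF − BF + BD,
  ∂ADJ = DJ − AJ + AD.
As a 27×18 matrix over Z this has rank 18, with invariant factors (1,1,1,1,1,1,1,1,1,1,1,1,1,1,1,1,1,2).

From H_k ≅ ker(∂_k) / im(∂_{k+1}) we obtain:

  H_2: rank ker ∂_2 − rank ∂_3 = (18 − 18) − 0 = 0, and there is no ∂_3, so H_2 ≅ 0.

H_2 = 0.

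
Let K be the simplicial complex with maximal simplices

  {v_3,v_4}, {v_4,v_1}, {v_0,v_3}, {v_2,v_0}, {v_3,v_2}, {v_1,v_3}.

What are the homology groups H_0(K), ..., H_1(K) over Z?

K has 5 vertices, 6 edges.
rank ∂_0 = 0, rank ∂_1 = 4 ⇒ b_0 = 5 − 0 − 4 = 1; all invariant factors of ∂_1 are 1 so no torsion. So H_0 ≅ Z.
rank ∂_1 = 4, rank ∂_2 = 0 ⇒ b_1 = 6 − 4 − 0 = 2. So H_1 ≅ Z^2.

H_0 = Z,  H_1 = Z^2.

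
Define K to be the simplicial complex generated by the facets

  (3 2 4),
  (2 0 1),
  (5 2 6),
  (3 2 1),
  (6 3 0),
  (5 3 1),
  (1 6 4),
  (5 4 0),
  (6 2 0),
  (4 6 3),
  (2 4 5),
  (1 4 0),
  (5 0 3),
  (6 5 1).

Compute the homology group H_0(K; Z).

We work with the vertex ordering 0 < 1 < 2 < 3 < 4 < 5 < 6. The simplices of K, each written with vertices in increasing order, are:

  0-simplices (7): [0], [1], [2], [3], [4], [5], [6]
  1-simplices (21): [0,1], [0,2], [0,3], [0,4], [0,5], [0,6], [1,2], [1,3], [1,4], [1,5], [1,6], [2,3], [2,4], [2,5], [2,6], [3,4], [3,5], [3,6], [4,5], [4,6], [5,6]
  2-simplices (14): [0,1,2], [0,1,4], [0,2,6], [0,3,5], [0,3,6], [0,4,5], [1,2,3], [1,3,5], [1,4,6], [1,5,6], [2,3,4], [2,4,5], [2,5,6], [3,4,6]

Hence C_0 ≅ Z^7, C_1 ≅ Z^21, C_2 ≅ Z^14.

The boundary map ∂_1: C_1 → C_0 sends each edge [p,q] (with p < q) to q − p. For instance
  ∂[0,4] = [4] − [0].
This gives a 7×21 integer matrix of rank 6; reducing to Smith normal form yields diagonal entries (1,1,1,1,1,1).

Boundary ∂_2: C_2 → C_1 sends each 2-simplex [p,q,r] to [q,r] − [p,r] + [p,q]. For instance
  ∂[1,4,6] = [4,6] − [1,6] + [1,4],
  ∂[0,1,4] = [1,4] − [0,4] + [0,1].
The 21×14 boundary matrix has rank 13 and Smith normal form diag(1,1,1,1,1,1,1,1,1,1,1,1,1).

Now H_k = ker ∂_k / im ∂_{k+1}, so:

  H_0: rank C_0 − rank ∂_1 = 7 − 6 = 1, and the invariant factors of ∂_1 are all 1, so H_0 ≅ Z.

H_0 ≅ Z.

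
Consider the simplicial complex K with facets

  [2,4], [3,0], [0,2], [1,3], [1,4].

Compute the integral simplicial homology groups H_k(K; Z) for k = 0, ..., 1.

We work with the vertex ordering 0 < 1 < 2 < 3 < 4. The simplices of K, each written with vertices in increasing order, are:

  0-simplices (5): [0], [1], [2], [3], [4]
  1-simplices (5): [0,2], [0,3], [1,3], [1,4], [2,4]

giving chain groups C_0 ≅ Z^5, C_1 ≅ Z^5.

∂_1: C_1 → C_0 sends each edge [p,q] (with p < q) to q − p.
As a 5×5 matrix over Z this has rank 4, with invariant factors (1,1,1,1).

Reading off H_k = ker ∂_k / im ∂_{k+1}:

  H_0: rank C_0 − rank ∂_1 = 5 − 4 = 1, and the invariant factors of ∂_1 are all 1, so H_0 ≅ Z.
  H_1: rank ker ∂_1 − rank ∂_2 = (5 − 4) − 0 = 1, and there is no ∂_2, so H_1 ≅ Z.

H_0 ≅ Z,  H_1 ≅ Z.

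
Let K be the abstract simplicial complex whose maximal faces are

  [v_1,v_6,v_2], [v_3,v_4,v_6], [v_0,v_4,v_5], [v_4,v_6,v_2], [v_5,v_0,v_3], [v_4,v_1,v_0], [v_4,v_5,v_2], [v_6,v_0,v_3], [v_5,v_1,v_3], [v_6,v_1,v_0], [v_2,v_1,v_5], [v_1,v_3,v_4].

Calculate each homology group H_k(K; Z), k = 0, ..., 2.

Fix the vertex order v_0 < v_1 < v_2 < v_3 < v_4 < v_5 < v_6 and write every simplex with vertices in increasing order. Then dim K = 2 and the simplices of K are:

  0-simplices (7): [v_0], [v_1], [v_2], [v_3], [v_4], [v_5], [v_6]
  1-simplices (18): (18 of them)
  2-simplices (12): (12 of them)

giving chain groups C_0 ≅ Z^7, C_1 ≅ Z^18, C_2 ≅ Z^12.

Boundary ∂_1: C_1 → C_0 maps an edge to its endpoints' difference, ∂[p,q] = q − p.
The resulting 7×18 matrix has rank 6, and its Smith normal form has invariant factors (1,1,1,1,1,1).

The boundary map ∂_2: C_2 → C_1 sends each 2-simplex [p,q,r] to [q,r] − [p,r] + [p,q]. For instance
  ∂[v_0,v_4,v_5] = [v_4,v_5] − [v_0,v_5] + [v_0,v_4],
  ∂[v_2,v_4,v_5] = [v_4,v_5] − [v_2,v_5] + [v_2,v_4].
The resulting 18×12 matrix has rank 12, and its Smith normal form has invariant factors (1,1,1,1,1,1,1,1,1,1,1,2).

From H_k ≅ ker(∂_k) / im(∂_{k+1}) we obtain:

  H_0: rank C_0 − rank ∂_1 = 7 − 6 = 1, and the invariant factors of ∂_1 are all 1, so H_0 ≅ Z.
  H_1: rank ker ∂_1 − rank ∂_2 = (18 − 6) − 12 = 0, and ∂_2 has invariant factor 2 > 1, so H_1 ≅ Z_2.
  H_2: rank ker ∂_2 − rank ∂_3 = (12 − 12) − 0 = 0, and there is no ∂_3, so H_2 ≅ 0.

As a check, the Euler characteristic is 7 − 18 + 12 = 1, which agrees with 1 − 0 + 0 = 1.
(K is a triangulation of the real projective plane RP^2.)

H_0 = Z,  H_1 = Z_2,  H_2 = 0.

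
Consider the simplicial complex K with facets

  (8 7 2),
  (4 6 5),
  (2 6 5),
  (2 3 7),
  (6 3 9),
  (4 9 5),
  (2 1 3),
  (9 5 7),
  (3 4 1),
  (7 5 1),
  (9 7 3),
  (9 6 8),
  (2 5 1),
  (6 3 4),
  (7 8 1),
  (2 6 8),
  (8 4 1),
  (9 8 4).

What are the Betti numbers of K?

We work with the vertex ordering 1 < 2 < 3 < 4 < 5 < 6 < 7 < 8 < 9. The simplices of K, each written with vertices in increasing order, are:

  0-simplices (9): [1], [2], [3], [4], [5], [6], [7], [8], [9]
  1-simplices (27): (27 of them)
  2-simplices (18): [1,2,3], [1,2,5], [1,3,4], [1,4,8], [1,5,7], [1,7,8], [2,3,7], [2,5,6], [2,6,8], [2,7,8], [3,4,6], [3,6,9], [3,7,9], [4,5,6], [4,5,9], [4,8,9], [5,7,9], [6,8,9]

Hence C_0 ≅ Z^9, C_1 ≅ Z^27, C_2 ≅ Z^18.

Boundary ∂_1: C_1 → C_0 is given by ∂[p,q] = [q] − [p].
The resulting 9×27 matrix has rank 8, and its Smith normal form has invariant factors (1,1,1,1,1,1,1,1).

The boundary map ∂_2: C_2 → C_1 acts by ∂[p,q,r] = [q,r] − [p,r] + [p,q]. For instance
  ∂[4,5,9] = [5,9] − [4,9] + [4,5],
  ∂[1,2,3] = [2,3] − [1,3] + [1,2].
The 27×18 boundary matrix has rank 18 and Smith normal form diag(1,1,1,1,1,1,1,1,1,1,1,1,1,1,1,1,1,2).

From H_k ≅ ker(∂_k) / im(∂_{k+1}) we obtain:

  H_0: rank C_0 − rank ∂_1 = 9 − 8 = 1, and the invariant factors of ∂_1 are all 1, so H_0 ≅ Z.
  H_1: rank ker ∂_1 − rank ∂_2 = (27 − 8) − 18 = 1, and ∂_2 has invariant factor 2 > 1, so H_1 ≅ Z ⊕ Z/2Z.
  H_2: rank ker ∂_2 − rank ∂_3 = (18 − 18) − 0 = 0, and there is no ∂_3, so H_2 ≅ 0.

(K is a triangulation of the Klein bottle.)

Hence the Betti numbers are b_0 = 1, b_1 = 1, b_2 = 0.

b_0 = 1, b_1 = 1, b_2 = 0.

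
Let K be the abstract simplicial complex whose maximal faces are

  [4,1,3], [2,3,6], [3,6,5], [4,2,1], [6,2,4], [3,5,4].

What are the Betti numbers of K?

b_0 = 1, b_1 = 1, b_2 = 0.

Order the vertices as 1 < 2 < 3 < 4 < 5 < 6. Listing each simplex with vertices in this order, K has dimension 2 with simplices:

  0-simplices (6): [1], [2], [3], [4], [5], [6]
  1-simplices (12): [1,2], [1,3], [1,4], [2,3], [2,4], [2,6], [3,4], [3,5], [3,6], [4,5], [4,6], [5,6]
  2-simplices (6): [1,2,4], [1,3,4], [2,3,6], [2,4,6], [3,4,5], [3,5,6]

Hence C_0 ≅ Z^6, C_1 ≅ Z^12, C_2 ≅ Z^6.

The boundary map ∂_1: C_1 → C_0 maps an edge to its endpoints' difference, ∂[p,q] = q − p.
This gives a 6×12 integer matrix of rank 5; reducing to Smith normal form yields diagonal entries (1,1,1,1,1).

The boundary map ∂_2: C_2 → C_1 maps a triangle to the signed sum of its edges. For instance
  ∂[2,3,6] = [3,6] − [2,6] + [2,3],
  ∂[2,4,6] = [4,6] − [2,6] + [2,4].
The 12×6 boundary matrix has rank 6 and Smith normal form diag(1,1,1,1,1,1).

Reading off H_k = ker ∂_k / im ∂_{k+1}:

  H_0: rank C_0 − rank ∂_1 = 6 − 5 = 1, and the invariant factors of ∂_1 are all 1, so H_0 ≅ Z.
  H_1: rank ker ∂_1 − rank ∂_2 = (12 − 5) − 6 = 1, and the invariant factors of ∂_2 are all 1, so H_1 ≅ Z.
  H_2: rank ker ∂_2 − rank ∂_3 = (6 − 6) − 0 = 0, and there is no ∂_3, so H_2 ≅ 0.

As a check, the Euler characteristic is 6 − 12 + 6 = 0, which agrees with 1 − 1 + 0 = 0.

Hence the Betti numbers are b_0 = 1, b_1 = 1, b_2 = 0.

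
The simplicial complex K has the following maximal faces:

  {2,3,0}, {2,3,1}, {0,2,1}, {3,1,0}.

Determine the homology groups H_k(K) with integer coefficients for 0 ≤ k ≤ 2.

Take the total order 0 < 1 < 2 < 3 on the vertex set. Then K (dimension 2) consists of the simplices:

  0-simplices (4): [0], [1], [2], [3]
  1-simplices (6): [0,1], [0,2], [0,3], [1,2], [1,3], [2,3]
  2-simplices (4): [0,1,2], [0,1,3], [0,2,3], [1,2,3]

giving chain groups C_0 ≅ Z^4, C_1 ≅ Z^6, C_2 ≅ Z^4.

The boundary map ∂_1: C_1 → C_0 sends each edge [p,q] (with p < q) to q − p. For instance
  ∂[0,1] = [1] − [0].
The resulting 4×6 matrix has rank 3, and its Smith normal form has invariant factors (1,1,1).

Boundary ∂_2: C_2 → C_1 maps a triangle to the signed sum of its edges. For instance
  ∂[0,1,2] = [1,2] − [0,2] + [0,1],
  ∂[0,2,3] = [2,3] − [0,3] + [0,2].
The 6×4 boundary matrix has rank 3 and Smith normal form diag(1,1,1).

From H_k ≅ ker(∂_k) / im(∂_{k+1}) we obtain:

  H_0: rank C_0 − rank ∂_1 = 4 − 3 = 1, and the invariant factors of ∂_1 are all 1, so H_0 ≅ Z.
  H_1: rank ker ∂_1 − rank ∂_2 = (6 − 3) − 3 = 0, and the invariant factors of ∂_2 are all 1, so H_1 ≅ 0.
  H_2: rank ker ∂_2 − rank ∂_3 = (4 − 3) − 0 = 1, and there is no ∂_3, so H_2 ≅ Z.

(K is a triangulation of the 2-sphere S^2.)

H_0 = Z,  H_1 = 0,  H_2 = Z.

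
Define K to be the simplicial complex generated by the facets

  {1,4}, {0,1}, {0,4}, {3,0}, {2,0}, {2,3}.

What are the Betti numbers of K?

Fix the vertex order 0 < 1 < 2 < 3 < 4 and write every simplex with vertices in increasing order. Then dim K = 1 and the simplices of K are:

  0-simplices (5): [0], [1], [2], [3], [4]
  1-simplices (6): [0,1], [0,2], [0,3], [0,4], [1,4], [2,3]

Hence C_0 ≅ Z^5, C_1 ≅ Z^6.

∂_1: C_1 → C_0 maps an edge to its endpoints' difference, ∂[p,q] = q − p.
This gives a 5×6 integer matrix of rank 4; reducing to Smith normal form yields diagonal entries (1,1,1,1).

Now H_k = ker ∂_k / im ∂_{k+1}, so:

  H_0: rank C_0 − rank ∂_1 = 5 − 4 = 1, and the invariant factors of ∂_1 are all 1, so H_0 ≅ Z.
  H_1: rank ker ∂_1 − rank ∂_2 = (6 − 4) − 0 = 2, and there is no ∂_2, so H_1 ≅ Z^2.

As a check, the Euler characteristic is 5 − 6 = -1, which agrees with 1 − 2 = -1.

Hence the Betti numbers are b_0 = 1, b_1 = 2.

b_0 = 1, b_1 = 2.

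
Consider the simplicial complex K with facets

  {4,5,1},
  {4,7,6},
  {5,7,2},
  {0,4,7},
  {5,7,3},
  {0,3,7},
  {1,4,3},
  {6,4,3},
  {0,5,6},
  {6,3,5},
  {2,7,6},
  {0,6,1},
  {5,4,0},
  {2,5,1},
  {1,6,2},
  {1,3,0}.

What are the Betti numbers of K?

Fix the vertex order 0 < 1 < 2 < 3 < 4 < 5 < 6 < 7 and write every simplex with vertices in increasing order. Then dim K = 2 and the simplices of K are:

  0-simplices (8): [0], [1], [2], [3], [4], [5], [6], [7]
  1-simplices (24): (24 of them)
  2-simplices (16): [0,1,3], [0,1,6], [0,3,7], [0,4,5], [0,4,7], [0,5,6], [1,2,5], [1,2,6], [1,3,4], [1,4,5], [2,5,7], [2,6,7], [3,4,6], [3,5,6], [3,5,7], [4,6,7]

Hence C_0 ≅ Z^8, C_1 ≅ Z^24, C_2 ≅ Z^16.

Boundary ∂_1: C_1 → C_0 is given by ∂[p,q] = [q] − [p]. For instance
  ∂[5,6] = [6] − [5].
The resulting 8×24 matrix has rank 7, and its Smith normal form has invariant factors (1,1,1,1,1,1,1).

The boundary map ∂_2: C_2 → C_1 sends each 2-simplex [p,q,r] to [q,r] − [p,r] + [p,q]. For instance
  ∂[1,2,6] = [2,6] − [1,6] + [1,2],
  ∂[3,5,6] = [5,6] − [3,6] + [3,5].
As a 24×16 matrix over Z this has rank 15, with invariant factors (1,1,1,1,1,1,1,1,1,1,1,1,1,1,1).

From H_k ≅ ker(∂_k) / im(∂_{k+1}) we obtain:

  H_0: rank C_0 − rank ∂_1 = 8 − 7 = 1, and the invariant factors of ∂_1 are all 1, so H_0 = Z.
  H_1: rank ker ∂_1 − rank ∂_2 = (24 − 7) − 15 = 2, and the invariant factors of ∂_2 are all 1, so H_1 = Z^2.
  H_2: rank ker ∂_2 − rank ∂_3 = (16 − 15) − 0 = 1, and there is no ∂_3, so H_2 = Z.

As a check, the Euler characteristic is 8 − 24 + 16 = 0, which agrees with 1 − 2 + 1 = 0.
(K is a triangulation of the torus T^2.)

Hence the Betti numbers are b_0 = 1, b_1 = 2, b_2 = 1.

b_0 = 1, b_1 = 2, b_2 = 1.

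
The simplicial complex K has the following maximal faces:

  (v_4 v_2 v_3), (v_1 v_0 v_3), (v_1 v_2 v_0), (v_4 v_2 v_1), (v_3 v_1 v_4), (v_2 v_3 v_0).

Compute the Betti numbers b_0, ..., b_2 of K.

K has 5 vertices, 9 edges, 6 triangles.
rank ∂_0 = 0, rank ∂_1 = 4 ⇒ b_0 = 5 − 0 − 4 = 1; all invariant factors of ∂_1 are 1 so no torsion. So H_0 = Z.
rank ∂_1 = 4, rank ∂_2 = 5 ⇒ b_1 = 9 − 4 − 5 = 0; all invariant factors of ∂_2 are 1 so no torsion. So H_1 = 0.
rank ∂_2 = 5, rank ∂_3 = 0 ⇒ b_2 = 6 − 5 − 0 = 1. So H_2 = Z.

b_0 = 1, b_1 = 0, b_2 = 1.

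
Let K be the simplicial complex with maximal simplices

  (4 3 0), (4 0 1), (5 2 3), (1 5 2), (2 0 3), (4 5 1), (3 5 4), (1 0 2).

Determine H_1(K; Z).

We work with the vertex ordering 0 < 1 < 2 < 3 < 4 < 5. The simplices of K, each written with vertices in increasing order, are:

  0-simplices (6): [0], [1], [2], [3], [4], [5]
  1-simplices (12): [0,1], [0,2], [0,3], [0,4], [1,2], [1,4], [1,5], [2,3], [2,5], [3,4], [3,5], [4,5]
  2-simplices (8): [0,1,2], [0,1,4], [0,2,3], [0,3,4], [1,2,5], [1,4,5], [2,3,5], [3,4,5]

so the chain groups are C_0 ≅ Z^6, C_1 ≅ Z^12, C_2 ≅ Z^8.

∂_1: C_1 → C_0 sends each edge [p,q] (with p < q) to q − p. For instance
  ∂[1,2] = [2] − [1].
As a 6×12 matrix over Z this has rank 5, with invariant factors (1,1,1,1,1).

Boundary ∂_2: C_2 → C_1 maps a triangle to the signed sum of its edges. For instance
  ∂[0,2,3] = [2,3] − [0,3] + [0,2],
  ∂[3,4,5] = [4,5] − [3,5] + [3,4].
The resulting 12×8 matrix has rank 7, and its Smith normal form has invariant factors (1,1,1,1,1,1,1).

Reading off H_k = ker ∂_k / im ∂_{k+1}:

  H_1: rank ker ∂_1 − rank ∂_2 = (12 − 5) − 7 = 0, and the invariant factors of ∂_2 are all 1, so H_1 ≅ 0.

(K is a triangulation of the 2-sphere S^2.)

H_1 ≅ 0.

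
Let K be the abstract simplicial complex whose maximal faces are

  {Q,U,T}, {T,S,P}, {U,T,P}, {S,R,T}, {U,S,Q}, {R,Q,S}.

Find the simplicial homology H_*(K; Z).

H_0 = Z,  H_1 = Z,  H_2 = 0.

K has 6 vertices, 12 edges, 6 triangles.
rank ∂_0 = 0, rank ∂_1 = 5 ⇒ b_0 = 6 − 0 − 5 = 1; all invariant factors of ∂_1 are 1 so no torsion. So H_0 ≅ Z.
rank ∂_1 = 5, rank ∂_2 = 6 ⇒ b_1 = 12 − 5 − 6 = 1; all invariant factors of ∂_2 are 1 so no torsion. So H_1 ≅ Z.
rank ∂_2 = 6, rank ∂_3 = 0 ⇒ b_2 = 6 − 6 − 0 = 0. So H_2 ≅ 0.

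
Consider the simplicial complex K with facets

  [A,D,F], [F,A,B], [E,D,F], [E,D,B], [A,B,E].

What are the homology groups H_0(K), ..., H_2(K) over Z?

Fix the vertex order A < B < D < E < F and write every simplex with vertices in increasing order. Then dim K = 2 and the simplices of K are:

  0-simplices (5): A, B, D, E, F
  1-simplices (10): AB, AD, AE, AF, BD, BE, BF, DE, DF, EF
  2-simplices (5): ABE, ABF, ADF, BDE, DEF

giving chain groups C_0 ≅ Z^5, C_1 ≅ Z^10, C_2 ≅ Z^5.

Boundary ∂_1: C_1 → C_0 maps an edge to its endpoints' difference, ∂[p,q] = q − p.
The resulting 5×10 matrix has rank 4, and its Smith normal form has invariant factors (1,1,1,1).

Boundary ∂_2: C_2 → C_1 sends each 2-simplex [p,q,r] to [q,r] − [p,r] + [p,q]. For instance
  ∂ADF = DF − AF + AD,
  ∂ABF = BF − AF + AB.
As a 10×5 matrix over Z this has rank 5, with invariant factors (1,1,1,1,1).

Reading off H_k = ker ∂_k / im ∂_{k+1}:

  H_0: rank C_0 − rank ∂_1 = 5 − 4 = 1, and the invariant factors of ∂_1 are all 1, so H_0 ≅ Z.
  H_1: rank ker ∂_1 − rank ∂_2 = (10 − 4) − 5 = 1, and the invariant factors of ∂_2 are all 1, so H_1 ≅ Z.
  H_2: rank ker ∂_2 − rank ∂_3 = (5 − 5) − 0 = 0, and there is no ∂_3, so H_2 ≅ 0.

As a check, the Euler characteristic is 5 − 10 + 5 = 0, which agrees with 1 − 1 + 0 = 0.
(K is a triangulation of the Möbius band.)

H_0 ≅ Z,  H_1 ≅ Z,  H_2 = 0.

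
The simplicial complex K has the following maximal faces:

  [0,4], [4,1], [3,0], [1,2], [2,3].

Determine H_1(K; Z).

We work with the vertex ordering 0 < 1 < 2 < 3 < 4. The simplices of K, each written with vertices in increasing order, are:

  0-simplices (5): [0], [1], [2], [3], [4]
  1-simplices (5): [0,3], [0,4], [1,2], [1,4], [2,3]

giving chain groups C_0 ≅ Z^5, C_1 ≅ Z^5.

Boundary ∂_1: C_1 → C_0 maps an edge to its endpoints' difference, ∂[p,q] = q − p.
This gives a 5×5 integer matrix of rank 4; reducing to Smith normal form yields diagonal entries (1,1,1,1).

From H_k ≅ ker(∂_k) / im(∂_{k+1}) we obtain:

  H_1: rank ker ∂_1 − rank ∂_2 = (5 − 4) − 0 = 1, and there is no ∂_2, so H_1 ≅ Z.

H_1 ≅ Z.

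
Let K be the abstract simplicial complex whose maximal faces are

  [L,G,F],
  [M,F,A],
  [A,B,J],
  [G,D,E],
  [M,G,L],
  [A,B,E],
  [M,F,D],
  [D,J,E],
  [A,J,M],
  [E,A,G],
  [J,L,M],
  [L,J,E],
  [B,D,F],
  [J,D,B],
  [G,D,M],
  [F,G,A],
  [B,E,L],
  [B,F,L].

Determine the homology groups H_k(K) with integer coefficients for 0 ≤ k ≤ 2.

H_0 = Z,  H_1 = Z × Z/2,  H_2 = 0.

We work with the vertex ordering A < B < D < E < F < G < J < L < M. The simplices of K, each written with vertices in increasing order, are:

  0-simplices (9): A, B, D, E, F, G, J, L, M
  1-simplices (27): AB, AE, AF, AG, AJ, AM, BD, BE, BF, BJ, BL, DE, DF, DG, DJ, DM, EG, EJ, EL, FG, FL, FM, GL, GM, JL, JM, LM
  2-simplices (18): ABE, ABJ, AEG, AFG, AFM, AJM, BDF, BDJ, BEL, BFL, DEG, DEJ, DFM, DGM, EJL, FGL, GLM, JLM

Hence C_0 ≅ Z^9, C_1 ≅ Z^27, C_2 ≅ Z^18.

∂_1: C_1 → C_0 maps an edge to its endpoints' difference, ∂[p,q] = q − p. For instance
  ∂AB = B − A.
The resulting 9×27 matrix has rank 8, and its Smith normal form has invariant factors (1,1,1,1,1,1,1,1).

The boundary map ∂_2: C_2 → C_1 acts by ∂[p,q,r] = [q,r] − [p,r] + [p,q]. For instance
  ∂DFM = FM − DM + DF,
  ∂FGL = GL − FL + FG.
This gives a 27×18 integer matrix of rank 18; reducing to Smith normal form yields diagonal entries (1,1,1,1,1,1,1,1,1,1,1,1,1,1,1,1,1,2).

Computing H_k = (kernel of ∂_k) / (image of ∂_{k+1}):

  H_0: rank C_0 − rank ∂_1 = 9 − 8 = 1, and the invariant factors of ∂_1 are all 1, so H_0 = Z.
  H_1: rank ker ∂_1 − rank ∂_2 = (27 − 8) − 18 = 1, and ∂_2 has invariant factor 2 > 1, so H_1 = Z × Z/2.
  H_2: rank ker ∂_2 − rank ∂_3 = (18 − 18) − 0 = 0, and there is no ∂_3, so H_2 = 0.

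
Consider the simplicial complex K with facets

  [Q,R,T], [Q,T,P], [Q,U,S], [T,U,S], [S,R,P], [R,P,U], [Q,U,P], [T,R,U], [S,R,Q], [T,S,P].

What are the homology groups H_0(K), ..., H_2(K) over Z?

We work with the vertex ordering P < Q < R < S < T < U. The simplices of K, each written with vertices in increasing order, are:

  0-simplices (6): P, Q, R, S, T, U
  1-simplices (15): PQ, PR, PS, PT, PU, QR, QS, QT, QU, RS, RT, RU, ST, SU, TU
  2-simplices (10): PQT, PQU, PRS, PRU, PST, QRS, QRT, QSU, RTU, STU

so the chain groups are C_0 ≅ Z^6, C_1 ≅ Z^15, C_2 ≅ Z^10.

Boundary ∂_1: C_1 → C_0 maps an edge to its endpoints' difference, ∂[p,q] = q − p.
The 6×15 boundary matrix has rank 5 and Smith normal form diag(1,1,1,1,1).

Boundary ∂_2: C_2 → C_1 sends each 2-simplex [p,q,r] to [q,r] − [p,r] + [p,q]. For instance
  ∂PRS = RS − PS + PR,
  ∂QRS = RS − QS + QR.
This gives a 15×10 integer matrix of rank 10; reducing to Smith normal form yields diagonal entries (1,1,1,1,1,1,1,1,1,2).

From H_k ≅ ker(∂_k) / im(∂_{k+1}) we obtain:

  H_0: rank C_0 − rank ∂_1 = 6 − 5 = 1, and the invariant factors of ∂_1 are all 1, so H_0 = Z.
  H_1: rank ker ∂_1 − rank ∂_2 = (15 − 5) − 10 = 0, and ∂_2 has invariant factor 2 > 1, so H_1 = Z/2Z.
  H_2: rank ker ∂_2 − rank ∂_3 = (10 − 10) − 0 = 0, and there is no ∂_3, so H_2 = 0.

(K is a triangulation of the real projective plane RP^2.)

H_0 ≅ Z,  H_1 ≅ Z/2Z,  H_2 = 0.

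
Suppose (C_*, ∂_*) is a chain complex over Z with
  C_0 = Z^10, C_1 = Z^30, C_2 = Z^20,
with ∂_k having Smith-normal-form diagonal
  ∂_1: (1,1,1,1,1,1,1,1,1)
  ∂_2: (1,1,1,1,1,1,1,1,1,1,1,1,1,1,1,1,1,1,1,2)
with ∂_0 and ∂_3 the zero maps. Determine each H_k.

H_0 ≅ Z,  H_1 ≅ Z ⊕ Z/2Z,  H_2 = 0.

H_0: b_0 = 10 − 0 − 9 = 1; torsion from ∂_1 factors > 1: none. So H_0 ≅ Z.
H_1: b_1 = 30 − 9 − 20 = 1; torsion from ∂_2 factors > 1: [2]. So H_1 ≅ Z ⊕ Z/2Z.
H_2: b_2 = 20 − 20 − 0 = 0; torsion from ∂_3 factors > 1: none. So H_2 ≅ 0.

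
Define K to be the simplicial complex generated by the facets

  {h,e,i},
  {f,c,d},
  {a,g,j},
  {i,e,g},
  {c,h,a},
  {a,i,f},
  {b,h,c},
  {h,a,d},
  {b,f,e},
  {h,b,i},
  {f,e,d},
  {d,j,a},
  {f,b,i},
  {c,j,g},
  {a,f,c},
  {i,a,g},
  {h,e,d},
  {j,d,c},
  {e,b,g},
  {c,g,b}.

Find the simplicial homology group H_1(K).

Order the vertices as a < b < c < d < e < f < g < h < i < j. Listing each simplex with vertices in this order, K has dimension 2 with simplices:

  0-simplices (10): a, b, c, d, e, f, g, h, i, j
  1-simplices (30): ac, ad, af, ag, ah, ai, aj, bc, be, bf, bg, bh, bi, cd, cf, cg, ch, cj, de, df, dh, dj, ef, eg, eh, ei, fi, gi, gj, hi
  2-simplices (20): acf, ach, adh, adj, afi, agi, agj, bcg, bch, bef, beg, bfi, bhi, cdf, cdj, cgj, def, deh, egi, ehi

so the chain groups are C_0 ≅ Z^10, C_1 ≅ Z^30, C_2 ≅ Z^20.

∂_1: C_1 → C_0 is given by ∂[p,q] = [q] − [p]. For instance
  ∂ad = d − a.
The 10×30 boundary matrix has rank 9 and Smith normal form diag(1,1,1,1,1,1,1,1,1).

∂_2: C_2 → C_1 maps a triangle to the signed sum of its edges. For instance
  ∂adh = dh − ah + ad,
  ∂agj = gj − aj + ag.
This gives a 30×20 integer matrix of rank 20; reducing to Smith normal form yields diagonal entries (1,1,1,1,1,1,1,1,1,1,1,1,1,1,1,1,1,1,1,2).

Now H_k = ker ∂_k / im ∂_{k+1}, so:

  H_1: rank ker ∂_1 − rank ∂_2 = (30 − 9) − 20 = 1, and ∂_2 has invariant factor 2 > 1, so H_1 = Z ⊕ Z/2.

(K is a triangulation of the Klein bottle.)

H_1 = Z ⊕ Z/2.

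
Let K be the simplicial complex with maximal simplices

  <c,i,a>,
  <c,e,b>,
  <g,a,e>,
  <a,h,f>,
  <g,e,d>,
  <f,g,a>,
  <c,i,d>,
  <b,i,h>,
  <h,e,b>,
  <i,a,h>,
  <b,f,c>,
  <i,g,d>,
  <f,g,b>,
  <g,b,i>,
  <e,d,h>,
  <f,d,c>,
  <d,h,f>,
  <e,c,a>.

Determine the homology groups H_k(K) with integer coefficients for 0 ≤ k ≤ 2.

Take the total order a < b < c < d < e < f < g < h < i on the vertex set. Then K (dimension 2) consists of the simplices:

  0-simplices (9): a, b, c, d, e, f, g, h, i
  1-simplices (27): ac, ae, af, ag, ah, ai, bc, be, bf, bg, bh, bi, cd, ce, cf, ci, de, df, dg, dh, di, eg, eh, fg, fh, gi, hi
  2-simplices (18): ace, aci, aeg, afg, afh, ahi, bce, bcf, beh, bfg, bgi, bhi, cdf, cdi, deg, deh, dfh, dgi

giving chain groups C_0 ≅ Z^9, C_1 ≅ Z^27, C_2 ≅ Z^18.

Boundary ∂_1: C_1 → C_0 maps an edge to its endpoints' difference, ∂[p,q] = q − p.
This gives a 9×27 integer matrix of rank 8; reducing to Smith normal form yields diagonal entries (1,1,1,1,1,1,1,1).

The boundary map ∂_2: C_2 → C_1 acts by ∂[p,q,r] = [q,r] − [p,r] + [p,q]. For instance
  ∂ace = ce − ae + ac,
  ∂bhi = hi − bi + bh.
As a 27×18 matrix over Z this has rank 17, with invariant factors (1,1,1,1,1,1,1,1,1,1,1,1,1,1,1,1,1).

Computing H_k = (kernel of ∂_k) / (image of ∂_{k+1}):

  H_0: rank C_0 − rank ∂_1 = 9 − 8 = 1, and the invariant factors of ∂_1 are all 1, so H_0 = Z.
  H_1: rank ker ∂_1 − rank ∂_2 = (27 − 8) − 17 = 2, and the invariant factors of ∂_2 are all 1, so H_1 = Z^2.
  H_2: rank ker ∂_2 − rank ∂_3 = (18 − 17) − 0 = 1, and there is no ∂_3, so H_2 = Z.

As a check, the Euler characteristic is 9 − 27 + 18 = 0, which agrees with 1 − 2 + 1 = 0.
(K is a triangulation of the torus T^2.)

H_0 ≅ Z,  H_1 ≅ Z^2,  H_2 ≅ Z.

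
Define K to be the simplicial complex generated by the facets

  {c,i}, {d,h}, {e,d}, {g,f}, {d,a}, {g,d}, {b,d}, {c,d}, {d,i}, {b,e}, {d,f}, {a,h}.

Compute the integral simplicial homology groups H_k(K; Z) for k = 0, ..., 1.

H_0 ≅ Z,  H_1 ≅ Z^4.

Take the total order a < b < c < d < e < f < g < h < i on the vertex set. Then K (dimension 1) consists of the simplices:

  0-simplices (9): a, b, c, d, e, f, g, h, i
  1-simplices (12): ad, ah, bd, be, cd, ci, de, df, dg, dh, di, fg

so the chain groups are C_0 ≅ Z^9, C_1 ≅ Z^12.

Boundary ∂_1: C_1 → C_0 sends each edge [p,q] (with p < q) to q − p. For instance
  ∂de = e − d.
As a 9×12 matrix over Z this has rank 8, with invariant factors (1,1,1,1,1,1,1,1).

Reading off H_k = ker ∂_k / im ∂_{k+1}:

  H_0: rank C_0 − rank ∂_1 = 9 − 8 = 1, and the invariant factors of ∂_1 are all 1, so H_0 ≅ Z.
  H_1: rank ker ∂_1 − rank ∂_2 = (12 − 8) − 0 = 4, and there is no ∂_2, so H_1 ≅ Z^4.

As a check, the Euler characteristic is 9 − 12 = -3, which agrees with 1 − 4 = -3.
(K is a triangulation of a wedge of 4 circles.)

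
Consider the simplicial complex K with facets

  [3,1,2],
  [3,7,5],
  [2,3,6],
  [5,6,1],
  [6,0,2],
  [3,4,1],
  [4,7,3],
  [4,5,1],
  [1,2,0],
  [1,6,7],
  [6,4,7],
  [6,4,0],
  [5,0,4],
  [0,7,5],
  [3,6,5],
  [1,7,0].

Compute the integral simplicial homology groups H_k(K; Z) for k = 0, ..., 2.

H_0 ≅ Z,  H_1 ≅ Z^2,  H_2 ≅ Z.

Take the total order 0 < 1 < 2 < 3 < 4 < 5 < 6 < 7 on the vertex set. Then K (dimension 2) consists of the simplices:

  0-simplices (8): [0], [1], [2], [3], [4], [5], [6], [7]
  1-simplices (24): (24 of them)
  2-simplices (16): [0,1,2], [0,1,7], [0,2,6], [0,4,5], [0,4,6], [0,5,7], [1,2,3], [1,3,4], [1,4,5], [1,5,6], [1,6,7], [2,3,6], [3,4,7], [3,5,6], [3,5,7], [4,6,7]

so the chain groups are C_0 ≅ Z^8, C_1 ≅ Z^24, C_2 ≅ Z^16.

Boundary ∂_1: C_1 → C_0 is given by ∂[p,q] = [q] − [p]. For instance
  ∂[0,7] = [7] − [0].
The 8×24 boundary matrix has rank 7 and Smith normal form diag(1,1,1,1,1,1,1).

∂_2: C_2 → C_1 sends each 2-simplex [p,q,r] to [q,r] − [p,r] + [p,q]. For instance
  ∂[0,1,2] = [1,2] − [0,2] + [0,1],
  ∂[0,4,6] = [4,6] − [0,6] + [0,4].
The 24×16 boundary matrix has rank 15 and Smith normal form diag(1,1,1,1,1,1,1,1,1,1,1,1,1,1,1).

From H_k ≅ ker(∂_k) / im(∂_{k+1}) we obtain:

  H_0: rank C_0 − rank ∂_1 = 8 − 7 = 1, and the invariant factors of ∂_1 are all 1, so H_0 ≅ Z.
  H_1: rank ker ∂_1 − rank ∂_2 = (24 − 7) − 15 = 2, and the invariant factors of ∂_2 are all 1, so H_1 ≅ Z^2.
  H_2: rank ker ∂_2 − rank ∂_3 = (16 − 15) − 0 = 1, and there is no ∂_3, so H_2 ≅ Z.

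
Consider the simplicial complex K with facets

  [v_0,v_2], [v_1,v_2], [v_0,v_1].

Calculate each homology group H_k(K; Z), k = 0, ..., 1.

Fix the vertex order v_0 < v_1 < v_2 and write every simplex with vertices in increasing order. Then dim K = 1 and the simplices of K are:

  0-simplices (3): [v_0], [v_1], [v_2]
  1-simplices (3): [v_0,v_1], [v_0,v_2], [v_1,v_2]

Hence C_0 ≅ Z^3, C_1 ≅ Z^3.

∂_1: C_1 → C_0 sends each edge [p,q] (with p < q) to q − p. For instance
  ∂[v_0,v_1] = [v_1] − [v_0].
This gives a 3×3 integer matrix of rank 2; reducing to Smith normal form yields diagonal entries (1,1).

Now H_k = ker ∂_k / im ∂_{k+1}, so:

  H_0: rank C_0 − rank ∂_1 = 3 − 2 = 1, and the invariant factors of ∂_1 are all 1, so H_0 = Z.
  H_1: rank ker ∂_1 − rank ∂_2 = (3 − 2) − 0 = 1, and there is no ∂_2, so H_1 = Z.

H_0 = Z,  H_1 = Z.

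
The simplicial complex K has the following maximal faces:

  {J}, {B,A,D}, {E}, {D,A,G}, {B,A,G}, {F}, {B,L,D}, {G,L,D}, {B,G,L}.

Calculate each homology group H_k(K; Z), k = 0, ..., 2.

We work with the vertex ordering A < B < D < E < F < G < J < L. The simplices of K, each written with vertices in increasing order, are:

  0-simplices (8): A, B, D, E, F, G, J, L
  1-simplices (9): AB, AD, AG, BD, BG, BL, DG, DL, GL
  2-simplices (6): ABD, ABG, ADG, BDL, BGL, DGL

giving chain groups C_0 ≅ Z^8, C_1 ≅ Z^9, C_2 ≅ Z^6.

The boundary map ∂_1: C_1 → C_0 is given by ∂[p,q] = [q] − [p].
As a 8×9 matrix over Z this has rank 4, with invariant factors (1,1,1,1).

The boundary map ∂_2: C_2 → C_1 sends each 2-simplex [p,q,r] to [q,r] − [p,r] + [p,q]. For instance
  ∂ABG = BG − AG + AB,
  ∂ABD = BD − AD + AB.
The resulting 9×6 matrix has rank 5, and its Smith normal form has invariant factors (1,1,1,1,1).

From H_k ≅ ker(∂_k) / im(∂_{k+1}) we obtain:

  H_0: rank C_0 − rank ∂_1 = 8 − 4 = 4, and the invariant factors of ∂_1 are all 1, so H_0 ≅ Z^4.
  H_1: rank ker ∂_1 − rank ∂_2 = (9 − 4) − 5 = 0, and the invariant factors of ∂_2 are all 1, so H_1 ≅ 0.
  H_2: rank ker ∂_2 − rank ∂_3 = (6 − 5) − 0 = 1, and there is no ∂_3, so H_2 ≅ Z.

H_0 ≅ Z^4,  H_1 = 0,  H_2 ≅ Z.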